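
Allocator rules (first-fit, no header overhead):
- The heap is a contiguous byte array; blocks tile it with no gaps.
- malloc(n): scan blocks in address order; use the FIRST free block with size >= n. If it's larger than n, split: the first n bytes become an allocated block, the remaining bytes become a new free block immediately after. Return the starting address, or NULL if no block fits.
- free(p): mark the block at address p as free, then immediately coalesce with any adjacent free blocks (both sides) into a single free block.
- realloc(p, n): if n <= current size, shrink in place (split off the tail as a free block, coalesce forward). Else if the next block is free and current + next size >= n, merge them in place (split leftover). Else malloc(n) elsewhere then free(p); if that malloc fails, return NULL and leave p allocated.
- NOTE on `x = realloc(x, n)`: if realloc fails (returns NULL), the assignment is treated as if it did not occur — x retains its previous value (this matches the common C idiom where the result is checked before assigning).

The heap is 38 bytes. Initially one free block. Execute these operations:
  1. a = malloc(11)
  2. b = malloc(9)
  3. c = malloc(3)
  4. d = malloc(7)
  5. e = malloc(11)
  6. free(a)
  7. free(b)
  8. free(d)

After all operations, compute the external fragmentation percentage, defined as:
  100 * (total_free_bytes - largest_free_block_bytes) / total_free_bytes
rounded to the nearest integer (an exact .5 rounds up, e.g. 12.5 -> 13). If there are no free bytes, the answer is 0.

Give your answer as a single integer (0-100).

Answer: 43

Derivation:
Op 1: a = malloc(11) -> a = 0; heap: [0-10 ALLOC][11-37 FREE]
Op 2: b = malloc(9) -> b = 11; heap: [0-10 ALLOC][11-19 ALLOC][20-37 FREE]
Op 3: c = malloc(3) -> c = 20; heap: [0-10 ALLOC][11-19 ALLOC][20-22 ALLOC][23-37 FREE]
Op 4: d = malloc(7) -> d = 23; heap: [0-10 ALLOC][11-19 ALLOC][20-22 ALLOC][23-29 ALLOC][30-37 FREE]
Op 5: e = malloc(11) -> e = NULL; heap: [0-10 ALLOC][11-19 ALLOC][20-22 ALLOC][23-29 ALLOC][30-37 FREE]
Op 6: free(a) -> (freed a); heap: [0-10 FREE][11-19 ALLOC][20-22 ALLOC][23-29 ALLOC][30-37 FREE]
Op 7: free(b) -> (freed b); heap: [0-19 FREE][20-22 ALLOC][23-29 ALLOC][30-37 FREE]
Op 8: free(d) -> (freed d); heap: [0-19 FREE][20-22 ALLOC][23-37 FREE]
Free blocks: [20 15] total_free=35 largest=20 -> 100*(35-20)/35 = 1500/35 ≈ 42.857 -> rounds to 43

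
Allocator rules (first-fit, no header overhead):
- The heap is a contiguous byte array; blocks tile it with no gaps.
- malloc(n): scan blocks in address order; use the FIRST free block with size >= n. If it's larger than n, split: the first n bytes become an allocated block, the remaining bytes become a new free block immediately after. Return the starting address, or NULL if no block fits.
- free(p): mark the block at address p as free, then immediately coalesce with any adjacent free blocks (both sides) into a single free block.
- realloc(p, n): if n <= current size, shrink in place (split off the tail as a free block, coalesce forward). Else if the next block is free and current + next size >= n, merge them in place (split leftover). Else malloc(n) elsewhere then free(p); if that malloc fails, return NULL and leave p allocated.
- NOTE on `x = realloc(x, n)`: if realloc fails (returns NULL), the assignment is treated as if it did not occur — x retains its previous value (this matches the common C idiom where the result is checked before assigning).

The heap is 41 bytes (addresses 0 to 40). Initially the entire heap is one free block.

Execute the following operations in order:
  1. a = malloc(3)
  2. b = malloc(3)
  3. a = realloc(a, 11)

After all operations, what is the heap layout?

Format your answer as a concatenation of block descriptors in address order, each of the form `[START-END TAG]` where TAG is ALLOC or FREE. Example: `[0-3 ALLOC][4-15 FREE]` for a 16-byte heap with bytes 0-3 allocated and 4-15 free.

Answer: [0-2 FREE][3-5 ALLOC][6-16 ALLOC][17-40 FREE]

Derivation:
Op 1: a = malloc(3) -> a = 0; heap: [0-2 ALLOC][3-40 FREE]
Op 2: b = malloc(3) -> b = 3; heap: [0-2 ALLOC][3-5 ALLOC][6-40 FREE]
Op 3: a = realloc(a, 11) -> a = 6; heap: [0-2 FREE][3-5 ALLOC][6-16 ALLOC][17-40 FREE]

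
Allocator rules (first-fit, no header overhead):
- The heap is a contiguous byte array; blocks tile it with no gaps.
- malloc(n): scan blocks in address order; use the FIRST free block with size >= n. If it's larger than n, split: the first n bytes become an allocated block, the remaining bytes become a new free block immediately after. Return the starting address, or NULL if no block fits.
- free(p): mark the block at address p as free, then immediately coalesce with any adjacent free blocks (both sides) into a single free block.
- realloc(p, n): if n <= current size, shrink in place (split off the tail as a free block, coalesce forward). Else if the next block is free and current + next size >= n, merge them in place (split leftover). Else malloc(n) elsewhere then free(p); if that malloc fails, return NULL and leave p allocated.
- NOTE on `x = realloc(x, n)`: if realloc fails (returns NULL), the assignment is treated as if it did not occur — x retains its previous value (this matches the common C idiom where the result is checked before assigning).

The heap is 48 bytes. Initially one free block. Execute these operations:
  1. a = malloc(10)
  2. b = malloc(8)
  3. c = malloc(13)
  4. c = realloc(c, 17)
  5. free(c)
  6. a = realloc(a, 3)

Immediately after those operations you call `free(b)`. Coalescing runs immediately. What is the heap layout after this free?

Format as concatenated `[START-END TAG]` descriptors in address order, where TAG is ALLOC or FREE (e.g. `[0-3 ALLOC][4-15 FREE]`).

Op 1: a = malloc(10) -> a = 0; heap: [0-9 ALLOC][10-47 FREE]
Op 2: b = malloc(8) -> b = 10; heap: [0-9 ALLOC][10-17 ALLOC][18-47 FREE]
Op 3: c = malloc(13) -> c = 18; heap: [0-9 ALLOC][10-17 ALLOC][18-30 ALLOC][31-47 FREE]
Op 4: c = realloc(c, 17) -> c = 18; heap: [0-9 ALLOC][10-17 ALLOC][18-34 ALLOC][35-47 FREE]
Op 5: free(c) -> (freed c); heap: [0-9 ALLOC][10-17 ALLOC][18-47 FREE]
Op 6: a = realloc(a, 3) -> a = 0; heap: [0-2 ALLOC][3-9 FREE][10-17 ALLOC][18-47 FREE]
free(b): b = 10 -> block [10-17 ALLOC]; mark free, coalesce with adjacent free neighbors -> [0-2 ALLOC][3-47 FREE]

Answer: [0-2 ALLOC][3-47 FREE]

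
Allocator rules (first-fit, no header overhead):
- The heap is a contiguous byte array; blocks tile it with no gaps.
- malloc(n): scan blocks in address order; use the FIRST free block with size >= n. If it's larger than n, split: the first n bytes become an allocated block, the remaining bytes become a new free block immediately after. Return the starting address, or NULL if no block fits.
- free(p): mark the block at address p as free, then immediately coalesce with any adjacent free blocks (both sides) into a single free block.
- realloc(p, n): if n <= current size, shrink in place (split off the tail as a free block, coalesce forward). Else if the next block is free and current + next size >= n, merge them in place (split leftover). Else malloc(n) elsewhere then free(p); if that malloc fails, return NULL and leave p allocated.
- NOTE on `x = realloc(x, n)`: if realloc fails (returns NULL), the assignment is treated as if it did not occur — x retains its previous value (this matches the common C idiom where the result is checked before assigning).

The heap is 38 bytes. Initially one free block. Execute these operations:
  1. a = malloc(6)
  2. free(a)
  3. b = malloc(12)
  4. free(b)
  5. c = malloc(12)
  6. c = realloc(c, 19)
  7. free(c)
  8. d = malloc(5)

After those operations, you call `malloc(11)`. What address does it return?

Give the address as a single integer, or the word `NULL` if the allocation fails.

Op 1: a = malloc(6) -> a = 0; heap: [0-5 ALLOC][6-37 FREE]
Op 2: free(a) -> (freed a); heap: [0-37 FREE]
Op 3: b = malloc(12) -> b = 0; heap: [0-11 ALLOC][12-37 FREE]
Op 4: free(b) -> (freed b); heap: [0-37 FREE]
Op 5: c = malloc(12) -> c = 0; heap: [0-11 ALLOC][12-37 FREE]
Op 6: c = realloc(c, 19) -> c = 0; heap: [0-18 ALLOC][19-37 FREE]
Op 7: free(c) -> (freed c); heap: [0-37 FREE]
Op 8: d = malloc(5) -> d = 0; heap: [0-4 ALLOC][5-37 FREE]
malloc(11): first-fit scan over [0-4 ALLOC][5-37 FREE] -> 5

Answer: 5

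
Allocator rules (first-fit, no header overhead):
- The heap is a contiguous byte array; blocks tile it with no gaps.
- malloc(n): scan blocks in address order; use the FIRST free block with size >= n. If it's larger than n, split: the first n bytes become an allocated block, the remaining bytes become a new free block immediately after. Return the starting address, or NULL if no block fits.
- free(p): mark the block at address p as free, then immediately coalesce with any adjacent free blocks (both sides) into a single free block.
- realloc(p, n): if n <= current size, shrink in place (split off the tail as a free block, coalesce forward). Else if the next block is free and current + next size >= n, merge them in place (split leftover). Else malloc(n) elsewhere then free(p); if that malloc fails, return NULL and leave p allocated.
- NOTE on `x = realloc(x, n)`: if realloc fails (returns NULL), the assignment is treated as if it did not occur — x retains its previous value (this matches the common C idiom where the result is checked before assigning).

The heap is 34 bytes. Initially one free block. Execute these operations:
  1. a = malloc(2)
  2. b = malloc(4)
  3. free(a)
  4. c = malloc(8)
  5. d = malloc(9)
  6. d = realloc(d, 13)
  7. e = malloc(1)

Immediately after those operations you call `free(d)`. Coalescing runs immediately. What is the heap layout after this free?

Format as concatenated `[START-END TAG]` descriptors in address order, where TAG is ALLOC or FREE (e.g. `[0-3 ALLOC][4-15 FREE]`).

Op 1: a = malloc(2) -> a = 0; heap: [0-1 ALLOC][2-33 FREE]
Op 2: b = malloc(4) -> b = 2; heap: [0-1 ALLOC][2-5 ALLOC][6-33 FREE]
Op 3: free(a) -> (freed a); heap: [0-1 FREE][2-5 ALLOC][6-33 FREE]
Op 4: c = malloc(8) -> c = 6; heap: [0-1 FREE][2-5 ALLOC][6-13 ALLOC][14-33 FREE]
Op 5: d = malloc(9) -> d = 14; heap: [0-1 FREE][2-5 ALLOC][6-13 ALLOC][14-22 ALLOC][23-33 FREE]
Op 6: d = realloc(d, 13) -> d = 14; heap: [0-1 FREE][2-5 ALLOC][6-13 ALLOC][14-26 ALLOC][27-33 FREE]
Op 7: e = malloc(1) -> e = 0; heap: [0-0 ALLOC][1-1 FREE][2-5 ALLOC][6-13 ALLOC][14-26 ALLOC][27-33 FREE]
free(d): d = 14 -> block [14-26 ALLOC]; mark free, coalesce with adjacent free neighbors -> [0-0 ALLOC][1-1 FREE][2-5 ALLOC][6-13 ALLOC][14-33 FREE]

Answer: [0-0 ALLOC][1-1 FREE][2-5 ALLOC][6-13 ALLOC][14-33 FREE]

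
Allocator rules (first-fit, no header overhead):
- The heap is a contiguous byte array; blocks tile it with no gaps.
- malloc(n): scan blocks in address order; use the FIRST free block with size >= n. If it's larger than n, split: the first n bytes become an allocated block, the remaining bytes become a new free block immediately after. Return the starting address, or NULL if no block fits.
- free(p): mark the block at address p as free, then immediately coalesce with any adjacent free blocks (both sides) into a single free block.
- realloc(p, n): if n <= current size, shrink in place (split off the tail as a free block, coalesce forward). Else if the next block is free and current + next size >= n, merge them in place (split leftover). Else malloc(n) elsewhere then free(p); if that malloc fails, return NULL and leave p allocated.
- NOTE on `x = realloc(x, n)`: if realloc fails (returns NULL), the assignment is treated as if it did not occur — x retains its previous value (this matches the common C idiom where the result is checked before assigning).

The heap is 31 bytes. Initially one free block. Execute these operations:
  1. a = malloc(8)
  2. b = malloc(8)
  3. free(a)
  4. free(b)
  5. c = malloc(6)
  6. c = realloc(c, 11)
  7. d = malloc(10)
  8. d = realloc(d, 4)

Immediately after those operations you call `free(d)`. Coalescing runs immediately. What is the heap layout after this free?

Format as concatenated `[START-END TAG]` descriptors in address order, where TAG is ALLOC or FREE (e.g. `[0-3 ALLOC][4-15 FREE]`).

Answer: [0-10 ALLOC][11-30 FREE]

Derivation:
Op 1: a = malloc(8) -> a = 0; heap: [0-7 ALLOC][8-30 FREE]
Op 2: b = malloc(8) -> b = 8; heap: [0-7 ALLOC][8-15 ALLOC][16-30 FREE]
Op 3: free(a) -> (freed a); heap: [0-7 FREE][8-15 ALLOC][16-30 FREE]
Op 4: free(b) -> (freed b); heap: [0-30 FREE]
Op 5: c = malloc(6) -> c = 0; heap: [0-5 ALLOC][6-30 FREE]
Op 6: c = realloc(c, 11) -> c = 0; heap: [0-10 ALLOC][11-30 FREE]
Op 7: d = malloc(10) -> d = 11; heap: [0-10 ALLOC][11-20 ALLOC][21-30 FREE]
Op 8: d = realloc(d, 4) -> d = 11; heap: [0-10 ALLOC][11-14 ALLOC][15-30 FREE]
free(d): d = 11 -> block [11-14 ALLOC]; mark free, coalesce with adjacent free neighbors -> [0-10 ALLOC][11-30 FREE]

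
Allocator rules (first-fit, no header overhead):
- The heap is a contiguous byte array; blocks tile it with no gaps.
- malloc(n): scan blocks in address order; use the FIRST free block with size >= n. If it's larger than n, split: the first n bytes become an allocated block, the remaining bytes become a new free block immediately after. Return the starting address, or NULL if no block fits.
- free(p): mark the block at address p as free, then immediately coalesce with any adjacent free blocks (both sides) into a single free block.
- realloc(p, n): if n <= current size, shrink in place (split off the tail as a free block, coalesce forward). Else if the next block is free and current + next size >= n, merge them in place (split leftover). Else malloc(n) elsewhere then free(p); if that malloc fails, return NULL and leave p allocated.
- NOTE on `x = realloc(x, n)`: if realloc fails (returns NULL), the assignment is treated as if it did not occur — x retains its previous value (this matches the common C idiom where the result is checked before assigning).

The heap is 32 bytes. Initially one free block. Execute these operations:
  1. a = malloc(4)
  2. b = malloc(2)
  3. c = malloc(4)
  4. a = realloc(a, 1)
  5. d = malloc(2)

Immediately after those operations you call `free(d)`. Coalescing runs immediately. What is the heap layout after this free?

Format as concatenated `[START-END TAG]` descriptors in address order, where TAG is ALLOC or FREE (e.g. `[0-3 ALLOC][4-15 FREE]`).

Answer: [0-0 ALLOC][1-3 FREE][4-5 ALLOC][6-9 ALLOC][10-31 FREE]

Derivation:
Op 1: a = malloc(4) -> a = 0; heap: [0-3 ALLOC][4-31 FREE]
Op 2: b = malloc(2) -> b = 4; heap: [0-3 ALLOC][4-5 ALLOC][6-31 FREE]
Op 3: c = malloc(4) -> c = 6; heap: [0-3 ALLOC][4-5 ALLOC][6-9 ALLOC][10-31 FREE]
Op 4: a = realloc(a, 1) -> a = 0; heap: [0-0 ALLOC][1-3 FREE][4-5 ALLOC][6-9 ALLOC][10-31 FREE]
Op 5: d = malloc(2) -> d = 1; heap: [0-0 ALLOC][1-2 ALLOC][3-3 FREE][4-5 ALLOC][6-9 ALLOC][10-31 FREE]
free(d): d = 1 -> block [1-2 ALLOC]; mark free, coalesce with adjacent free neighbors -> [0-0 ALLOC][1-3 FREE][4-5 ALLOC][6-9 ALLOC][10-31 FREE]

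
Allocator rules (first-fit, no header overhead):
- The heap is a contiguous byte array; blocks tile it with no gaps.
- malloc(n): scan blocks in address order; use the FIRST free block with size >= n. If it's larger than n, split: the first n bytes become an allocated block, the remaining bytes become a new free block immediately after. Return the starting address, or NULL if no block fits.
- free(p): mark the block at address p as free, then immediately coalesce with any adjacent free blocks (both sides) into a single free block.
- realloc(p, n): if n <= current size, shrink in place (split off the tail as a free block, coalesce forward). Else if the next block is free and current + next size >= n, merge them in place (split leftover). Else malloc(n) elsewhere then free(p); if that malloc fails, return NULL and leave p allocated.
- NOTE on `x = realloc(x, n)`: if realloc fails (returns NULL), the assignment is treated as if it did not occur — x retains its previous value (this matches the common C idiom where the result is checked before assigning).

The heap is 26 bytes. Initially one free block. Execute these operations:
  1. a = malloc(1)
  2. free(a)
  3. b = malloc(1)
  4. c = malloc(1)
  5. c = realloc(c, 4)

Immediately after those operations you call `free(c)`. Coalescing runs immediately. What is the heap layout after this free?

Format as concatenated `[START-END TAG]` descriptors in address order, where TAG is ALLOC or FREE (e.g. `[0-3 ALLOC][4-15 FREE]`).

Op 1: a = malloc(1) -> a = 0; heap: [0-0 ALLOC][1-25 FREE]
Op 2: free(a) -> (freed a); heap: [0-25 FREE]
Op 3: b = malloc(1) -> b = 0; heap: [0-0 ALLOC][1-25 FREE]
Op 4: c = malloc(1) -> c = 1; heap: [0-0 ALLOC][1-1 ALLOC][2-25 FREE]
Op 5: c = realloc(c, 4) -> c = 1; heap: [0-0 ALLOC][1-4 ALLOC][5-25 FREE]
free(c): c = 1 -> block [1-4 ALLOC]; mark free, coalesce with adjacent free neighbors -> [0-0 ALLOC][1-25 FREE]

Answer: [0-0 ALLOC][1-25 FREE]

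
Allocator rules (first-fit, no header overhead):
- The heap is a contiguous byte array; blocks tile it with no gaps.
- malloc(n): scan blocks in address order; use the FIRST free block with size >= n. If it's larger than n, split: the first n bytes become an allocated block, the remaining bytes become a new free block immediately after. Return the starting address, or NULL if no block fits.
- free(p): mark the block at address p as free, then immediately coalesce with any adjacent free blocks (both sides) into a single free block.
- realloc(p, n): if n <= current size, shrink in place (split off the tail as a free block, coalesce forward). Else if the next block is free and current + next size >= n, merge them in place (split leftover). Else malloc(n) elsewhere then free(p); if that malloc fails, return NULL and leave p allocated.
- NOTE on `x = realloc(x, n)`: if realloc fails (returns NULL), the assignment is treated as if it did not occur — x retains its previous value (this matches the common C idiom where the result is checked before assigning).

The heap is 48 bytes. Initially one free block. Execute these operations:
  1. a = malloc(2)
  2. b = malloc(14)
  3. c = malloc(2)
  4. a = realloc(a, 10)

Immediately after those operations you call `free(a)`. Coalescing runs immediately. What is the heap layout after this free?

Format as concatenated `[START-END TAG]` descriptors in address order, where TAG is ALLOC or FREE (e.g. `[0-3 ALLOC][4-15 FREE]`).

Answer: [0-1 FREE][2-15 ALLOC][16-17 ALLOC][18-47 FREE]

Derivation:
Op 1: a = malloc(2) -> a = 0; heap: [0-1 ALLOC][2-47 FREE]
Op 2: b = malloc(14) -> b = 2; heap: [0-1 ALLOC][2-15 ALLOC][16-47 FREE]
Op 3: c = malloc(2) -> c = 16; heap: [0-1 ALLOC][2-15 ALLOC][16-17 ALLOC][18-47 FREE]
Op 4: a = realloc(a, 10) -> a = 18; heap: [0-1 FREE][2-15 ALLOC][16-17 ALLOC][18-27 ALLOC][28-47 FREE]
free(a): a = 18 -> block [18-27 ALLOC]; mark free, coalesce with adjacent free neighbors -> [0-1 FREE][2-15 ALLOC][16-17 ALLOC][18-47 FREE]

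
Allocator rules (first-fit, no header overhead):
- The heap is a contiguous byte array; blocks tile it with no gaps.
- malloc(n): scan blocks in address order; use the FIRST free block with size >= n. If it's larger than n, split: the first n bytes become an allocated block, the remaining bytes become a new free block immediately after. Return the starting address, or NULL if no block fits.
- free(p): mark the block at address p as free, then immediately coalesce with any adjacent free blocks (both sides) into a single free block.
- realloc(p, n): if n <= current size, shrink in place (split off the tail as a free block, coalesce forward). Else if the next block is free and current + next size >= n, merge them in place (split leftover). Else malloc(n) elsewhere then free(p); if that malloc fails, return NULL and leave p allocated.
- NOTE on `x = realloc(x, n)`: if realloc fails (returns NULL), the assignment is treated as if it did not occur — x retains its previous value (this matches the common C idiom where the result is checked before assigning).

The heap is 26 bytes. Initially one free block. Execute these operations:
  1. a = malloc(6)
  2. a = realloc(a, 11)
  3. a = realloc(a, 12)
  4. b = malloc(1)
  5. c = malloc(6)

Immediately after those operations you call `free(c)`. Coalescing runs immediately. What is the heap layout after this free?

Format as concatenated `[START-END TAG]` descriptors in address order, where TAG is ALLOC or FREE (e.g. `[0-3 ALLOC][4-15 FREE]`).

Op 1: a = malloc(6) -> a = 0; heap: [0-5 ALLOC][6-25 FREE]
Op 2: a = realloc(a, 11) -> a = 0; heap: [0-10 ALLOC][11-25 FREE]
Op 3: a = realloc(a, 12) -> a = 0; heap: [0-11 ALLOC][12-25 FREE]
Op 4: b = malloc(1) -> b = 12; heap: [0-11 ALLOC][12-12 ALLOC][13-25 FREE]
Op 5: c = malloc(6) -> c = 13; heap: [0-11 ALLOC][12-12 ALLOC][13-18 ALLOC][19-25 FREE]
free(c): c = 13 -> block [13-18 ALLOC]; mark free, coalesce with adjacent free neighbors -> [0-11 ALLOC][12-12 ALLOC][13-25 FREE]

Answer: [0-11 ALLOC][12-12 ALLOC][13-25 FREE]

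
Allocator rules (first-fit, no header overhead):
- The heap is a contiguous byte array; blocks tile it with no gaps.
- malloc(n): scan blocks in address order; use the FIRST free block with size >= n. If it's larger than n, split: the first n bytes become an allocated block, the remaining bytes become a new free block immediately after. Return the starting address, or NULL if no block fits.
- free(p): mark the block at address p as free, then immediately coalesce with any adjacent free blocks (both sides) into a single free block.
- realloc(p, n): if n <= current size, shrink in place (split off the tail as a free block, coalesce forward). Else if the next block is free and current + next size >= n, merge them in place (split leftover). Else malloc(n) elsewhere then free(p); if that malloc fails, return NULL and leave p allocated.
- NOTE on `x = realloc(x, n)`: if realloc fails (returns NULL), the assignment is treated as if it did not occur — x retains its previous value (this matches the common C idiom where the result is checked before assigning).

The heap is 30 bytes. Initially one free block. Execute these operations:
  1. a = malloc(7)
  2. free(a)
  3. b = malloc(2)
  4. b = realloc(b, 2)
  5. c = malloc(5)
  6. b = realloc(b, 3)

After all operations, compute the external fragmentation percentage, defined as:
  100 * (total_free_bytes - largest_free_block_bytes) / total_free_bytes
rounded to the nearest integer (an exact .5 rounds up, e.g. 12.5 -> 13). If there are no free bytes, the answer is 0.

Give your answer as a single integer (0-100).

Answer: 9

Derivation:
Op 1: a = malloc(7) -> a = 0; heap: [0-6 ALLOC][7-29 FREE]
Op 2: free(a) -> (freed a); heap: [0-29 FREE]
Op 3: b = malloc(2) -> b = 0; heap: [0-1 ALLOC][2-29 FREE]
Op 4: b = realloc(b, 2) -> b = 0; heap: [0-1 ALLOC][2-29 FREE]
Op 5: c = malloc(5) -> c = 2; heap: [0-1 ALLOC][2-6 ALLOC][7-29 FREE]
Op 6: b = realloc(b, 3) -> b = 7; heap: [0-1 FREE][2-6 ALLOC][7-9 ALLOC][10-29 FREE]
Free blocks: [2 20] total_free=22 largest=20 -> 100*(22-20)/22 = 200/22 ≈ 9.091 -> rounds to 9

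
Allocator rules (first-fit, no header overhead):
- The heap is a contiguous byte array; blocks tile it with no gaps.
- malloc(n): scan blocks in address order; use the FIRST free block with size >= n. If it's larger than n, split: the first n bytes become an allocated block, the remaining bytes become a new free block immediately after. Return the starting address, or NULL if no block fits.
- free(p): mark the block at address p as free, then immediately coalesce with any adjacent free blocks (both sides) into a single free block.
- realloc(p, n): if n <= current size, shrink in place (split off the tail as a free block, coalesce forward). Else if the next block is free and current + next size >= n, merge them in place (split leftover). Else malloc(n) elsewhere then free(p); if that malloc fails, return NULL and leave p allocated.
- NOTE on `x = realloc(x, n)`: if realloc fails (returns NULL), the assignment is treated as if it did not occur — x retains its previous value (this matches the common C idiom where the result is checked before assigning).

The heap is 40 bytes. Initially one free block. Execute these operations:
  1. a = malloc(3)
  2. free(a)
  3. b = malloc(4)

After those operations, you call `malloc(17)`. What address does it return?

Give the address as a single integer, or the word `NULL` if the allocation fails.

Answer: 4

Derivation:
Op 1: a = malloc(3) -> a = 0; heap: [0-2 ALLOC][3-39 FREE]
Op 2: free(a) -> (freed a); heap: [0-39 FREE]
Op 3: b = malloc(4) -> b = 0; heap: [0-3 ALLOC][4-39 FREE]
malloc(17): first-fit scan over [0-3 ALLOC][4-39 FREE] -> 4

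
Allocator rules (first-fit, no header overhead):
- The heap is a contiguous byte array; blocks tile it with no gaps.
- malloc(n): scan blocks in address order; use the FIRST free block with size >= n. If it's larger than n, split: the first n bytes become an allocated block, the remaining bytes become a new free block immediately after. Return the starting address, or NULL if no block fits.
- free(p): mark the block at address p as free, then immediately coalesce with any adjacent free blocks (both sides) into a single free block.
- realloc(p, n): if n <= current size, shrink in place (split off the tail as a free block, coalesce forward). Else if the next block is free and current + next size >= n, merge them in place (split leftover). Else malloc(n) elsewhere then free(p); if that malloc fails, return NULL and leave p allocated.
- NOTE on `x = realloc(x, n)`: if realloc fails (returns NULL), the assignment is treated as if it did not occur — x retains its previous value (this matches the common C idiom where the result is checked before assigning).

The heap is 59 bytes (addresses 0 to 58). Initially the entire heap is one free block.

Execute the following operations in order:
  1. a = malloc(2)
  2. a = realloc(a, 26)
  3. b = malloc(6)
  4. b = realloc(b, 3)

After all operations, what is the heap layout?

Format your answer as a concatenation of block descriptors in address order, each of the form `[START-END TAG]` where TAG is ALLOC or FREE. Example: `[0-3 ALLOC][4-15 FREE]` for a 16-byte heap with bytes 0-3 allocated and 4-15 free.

Answer: [0-25 ALLOC][26-28 ALLOC][29-58 FREE]

Derivation:
Op 1: a = malloc(2) -> a = 0; heap: [0-1 ALLOC][2-58 FREE]
Op 2: a = realloc(a, 26) -> a = 0; heap: [0-25 ALLOC][26-58 FREE]
Op 3: b = malloc(6) -> b = 26; heap: [0-25 ALLOC][26-31 ALLOC][32-58 FREE]
Op 4: b = realloc(b, 3) -> b = 26; heap: [0-25 ALLOC][26-28 ALLOC][29-58 FREE]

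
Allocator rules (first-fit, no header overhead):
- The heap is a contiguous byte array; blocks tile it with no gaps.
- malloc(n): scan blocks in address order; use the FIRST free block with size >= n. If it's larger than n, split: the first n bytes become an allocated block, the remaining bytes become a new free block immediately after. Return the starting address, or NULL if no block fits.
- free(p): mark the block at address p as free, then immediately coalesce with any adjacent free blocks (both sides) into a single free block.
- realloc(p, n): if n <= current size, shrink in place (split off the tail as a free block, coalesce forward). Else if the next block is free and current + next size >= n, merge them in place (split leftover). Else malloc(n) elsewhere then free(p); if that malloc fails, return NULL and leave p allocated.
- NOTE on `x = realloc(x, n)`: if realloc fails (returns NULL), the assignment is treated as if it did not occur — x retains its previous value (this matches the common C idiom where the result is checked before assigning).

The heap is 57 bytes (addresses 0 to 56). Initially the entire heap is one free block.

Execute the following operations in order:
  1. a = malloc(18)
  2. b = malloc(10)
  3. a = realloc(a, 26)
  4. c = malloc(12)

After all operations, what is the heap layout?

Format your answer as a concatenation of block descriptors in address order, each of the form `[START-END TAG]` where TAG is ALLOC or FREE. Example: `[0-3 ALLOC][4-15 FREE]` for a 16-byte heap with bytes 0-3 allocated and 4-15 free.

Op 1: a = malloc(18) -> a = 0; heap: [0-17 ALLOC][18-56 FREE]
Op 2: b = malloc(10) -> b = 18; heap: [0-17 ALLOC][18-27 ALLOC][28-56 FREE]
Op 3: a = realloc(a, 26) -> a = 28; heap: [0-17 FREE][18-27 ALLOC][28-53 ALLOC][54-56 FREE]
Op 4: c = malloc(12) -> c = 0; heap: [0-11 ALLOC][12-17 FREE][18-27 ALLOC][28-53 ALLOC][54-56 FREE]

Answer: [0-11 ALLOC][12-17 FREE][18-27 ALLOC][28-53 ALLOC][54-56 FREE]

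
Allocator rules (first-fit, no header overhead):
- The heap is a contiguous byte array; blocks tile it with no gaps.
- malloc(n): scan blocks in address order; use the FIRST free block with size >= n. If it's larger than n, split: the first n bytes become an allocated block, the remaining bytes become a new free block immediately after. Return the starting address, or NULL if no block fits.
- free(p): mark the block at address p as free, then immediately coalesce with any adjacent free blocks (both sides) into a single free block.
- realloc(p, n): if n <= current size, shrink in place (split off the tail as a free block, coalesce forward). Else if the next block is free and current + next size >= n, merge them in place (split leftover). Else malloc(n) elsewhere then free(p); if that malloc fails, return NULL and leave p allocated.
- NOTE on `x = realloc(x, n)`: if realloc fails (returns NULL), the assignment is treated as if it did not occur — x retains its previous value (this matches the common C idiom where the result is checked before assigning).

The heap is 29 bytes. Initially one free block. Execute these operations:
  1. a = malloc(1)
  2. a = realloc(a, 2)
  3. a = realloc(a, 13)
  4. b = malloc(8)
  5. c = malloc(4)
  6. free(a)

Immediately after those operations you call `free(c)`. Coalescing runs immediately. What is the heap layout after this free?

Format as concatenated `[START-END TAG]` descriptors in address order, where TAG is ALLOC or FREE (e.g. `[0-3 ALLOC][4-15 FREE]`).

Op 1: a = malloc(1) -> a = 0; heap: [0-0 ALLOC][1-28 FREE]
Op 2: a = realloc(a, 2) -> a = 0; heap: [0-1 ALLOC][2-28 FREE]
Op 3: a = realloc(a, 13) -> a = 0; heap: [0-12 ALLOC][13-28 FREE]
Op 4: b = malloc(8) -> b = 13; heap: [0-12 ALLOC][13-20 ALLOC][21-28 FREE]
Op 5: c = malloc(4) -> c = 21; heap: [0-12 ALLOC][13-20 ALLOC][21-24 ALLOC][25-28 FREE]
Op 6: free(a) -> (freed a); heap: [0-12 FREE][13-20 ALLOC][21-24 ALLOC][25-28 FREE]
free(c): c = 21 -> block [21-24 ALLOC]; mark free, coalesce with adjacent free neighbors -> [0-12 FREE][13-20 ALLOC][21-28 FREE]

Answer: [0-12 FREE][13-20 ALLOC][21-28 FREE]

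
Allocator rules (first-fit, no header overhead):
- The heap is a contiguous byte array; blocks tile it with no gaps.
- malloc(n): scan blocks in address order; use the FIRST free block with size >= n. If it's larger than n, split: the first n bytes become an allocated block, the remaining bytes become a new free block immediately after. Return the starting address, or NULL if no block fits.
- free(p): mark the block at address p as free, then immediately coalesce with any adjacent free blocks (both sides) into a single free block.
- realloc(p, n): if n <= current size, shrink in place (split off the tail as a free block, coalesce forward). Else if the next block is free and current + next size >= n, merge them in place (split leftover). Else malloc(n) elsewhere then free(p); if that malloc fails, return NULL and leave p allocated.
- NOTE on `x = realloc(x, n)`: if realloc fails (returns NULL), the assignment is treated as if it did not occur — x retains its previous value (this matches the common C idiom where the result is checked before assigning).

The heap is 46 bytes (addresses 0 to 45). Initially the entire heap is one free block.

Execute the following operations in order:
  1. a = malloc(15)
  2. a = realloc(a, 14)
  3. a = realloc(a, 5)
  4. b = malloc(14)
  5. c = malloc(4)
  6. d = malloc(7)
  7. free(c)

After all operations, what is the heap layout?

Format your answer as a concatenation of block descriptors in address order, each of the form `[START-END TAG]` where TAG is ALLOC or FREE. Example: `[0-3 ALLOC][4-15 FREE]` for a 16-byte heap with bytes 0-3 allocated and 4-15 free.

Op 1: a = malloc(15) -> a = 0; heap: [0-14 ALLOC][15-45 FREE]
Op 2: a = realloc(a, 14) -> a = 0; heap: [0-13 ALLOC][14-45 FREE]
Op 3: a = realloc(a, 5) -> a = 0; heap: [0-4 ALLOC][5-45 FREE]
Op 4: b = malloc(14) -> b = 5; heap: [0-4 ALLOC][5-18 ALLOC][19-45 FREE]
Op 5: c = malloc(4) -> c = 19; heap: [0-4 ALLOC][5-18 ALLOC][19-22 ALLOC][23-45 FREE]
Op 6: d = malloc(7) -> d = 23; heap: [0-4 ALLOC][5-18 ALLOC][19-22 ALLOC][23-29 ALLOC][30-45 FREE]
Op 7: free(c) -> (freed c); heap: [0-4 ALLOC][5-18 ALLOC][19-22 FREE][23-29 ALLOC][30-45 FREE]

Answer: [0-4 ALLOC][5-18 ALLOC][19-22 FREE][23-29 ALLOC][30-45 FREE]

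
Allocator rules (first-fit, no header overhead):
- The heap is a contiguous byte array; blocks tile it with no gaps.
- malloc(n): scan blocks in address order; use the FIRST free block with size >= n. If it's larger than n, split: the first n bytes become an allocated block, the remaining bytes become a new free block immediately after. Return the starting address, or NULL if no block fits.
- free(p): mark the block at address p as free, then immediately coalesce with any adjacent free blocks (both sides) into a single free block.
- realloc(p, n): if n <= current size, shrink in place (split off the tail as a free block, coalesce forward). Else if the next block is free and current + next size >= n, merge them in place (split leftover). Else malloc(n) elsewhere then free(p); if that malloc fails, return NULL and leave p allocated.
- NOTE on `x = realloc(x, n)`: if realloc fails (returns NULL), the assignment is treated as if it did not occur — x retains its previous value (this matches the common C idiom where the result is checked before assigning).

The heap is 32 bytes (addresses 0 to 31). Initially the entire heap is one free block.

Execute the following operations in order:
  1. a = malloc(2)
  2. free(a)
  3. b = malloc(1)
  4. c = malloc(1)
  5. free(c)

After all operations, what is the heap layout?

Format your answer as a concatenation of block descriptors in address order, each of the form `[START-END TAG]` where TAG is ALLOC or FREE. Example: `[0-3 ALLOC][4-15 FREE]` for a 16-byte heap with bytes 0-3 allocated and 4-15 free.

Op 1: a = malloc(2) -> a = 0; heap: [0-1 ALLOC][2-31 FREE]
Op 2: free(a) -> (freed a); heap: [0-31 FREE]
Op 3: b = malloc(1) -> b = 0; heap: [0-0 ALLOC][1-31 FREE]
Op 4: c = malloc(1) -> c = 1; heap: [0-0 ALLOC][1-1 ALLOC][2-31 FREE]
Op 5: free(c) -> (freed c); heap: [0-0 ALLOC][1-31 FREE]

Answer: [0-0 ALLOC][1-31 FREE]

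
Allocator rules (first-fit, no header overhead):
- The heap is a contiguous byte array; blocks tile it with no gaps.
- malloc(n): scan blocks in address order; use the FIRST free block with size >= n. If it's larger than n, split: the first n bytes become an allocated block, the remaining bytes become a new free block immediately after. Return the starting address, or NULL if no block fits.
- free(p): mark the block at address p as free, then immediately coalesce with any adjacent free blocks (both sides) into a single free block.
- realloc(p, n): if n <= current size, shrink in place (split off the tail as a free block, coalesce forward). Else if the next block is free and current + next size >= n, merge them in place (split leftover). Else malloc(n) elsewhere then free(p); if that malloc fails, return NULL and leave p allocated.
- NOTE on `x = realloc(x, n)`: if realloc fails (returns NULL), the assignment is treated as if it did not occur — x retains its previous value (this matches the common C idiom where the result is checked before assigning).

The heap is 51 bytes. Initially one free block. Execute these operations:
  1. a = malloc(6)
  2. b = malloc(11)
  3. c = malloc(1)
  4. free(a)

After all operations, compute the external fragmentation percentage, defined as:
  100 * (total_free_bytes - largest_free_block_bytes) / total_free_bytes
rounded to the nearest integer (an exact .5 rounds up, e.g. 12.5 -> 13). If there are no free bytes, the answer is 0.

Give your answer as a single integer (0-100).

Op 1: a = malloc(6) -> a = 0; heap: [0-5 ALLOC][6-50 FREE]
Op 2: b = malloc(11) -> b = 6; heap: [0-5 ALLOC][6-16 ALLOC][17-50 FREE]
Op 3: c = malloc(1) -> c = 17; heap: [0-5 ALLOC][6-16 ALLOC][17-17 ALLOC][18-50 FREE]
Op 4: free(a) -> (freed a); heap: [0-5 FREE][6-16 ALLOC][17-17 ALLOC][18-50 FREE]
Free blocks: [6 33] total_free=39 largest=33 -> 100*(39-33)/39 = 600/39 ≈ 15.385 -> rounds to 15

Answer: 15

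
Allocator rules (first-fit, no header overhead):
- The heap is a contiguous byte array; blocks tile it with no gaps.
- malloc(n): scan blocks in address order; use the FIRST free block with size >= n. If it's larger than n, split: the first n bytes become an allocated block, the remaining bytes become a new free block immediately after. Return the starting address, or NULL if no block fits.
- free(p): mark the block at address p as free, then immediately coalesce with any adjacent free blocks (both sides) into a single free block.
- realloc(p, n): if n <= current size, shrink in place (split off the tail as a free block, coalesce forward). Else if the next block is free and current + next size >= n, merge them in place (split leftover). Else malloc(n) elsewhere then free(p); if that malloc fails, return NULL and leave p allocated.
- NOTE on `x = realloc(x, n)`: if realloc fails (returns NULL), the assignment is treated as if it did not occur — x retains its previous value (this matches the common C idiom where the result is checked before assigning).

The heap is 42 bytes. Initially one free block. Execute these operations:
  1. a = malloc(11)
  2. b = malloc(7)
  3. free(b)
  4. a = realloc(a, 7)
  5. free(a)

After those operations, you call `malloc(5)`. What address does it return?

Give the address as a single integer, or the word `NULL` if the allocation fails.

Answer: 0

Derivation:
Op 1: a = malloc(11) -> a = 0; heap: [0-10 ALLOC][11-41 FREE]
Op 2: b = malloc(7) -> b = 11; heap: [0-10 ALLOC][11-17 ALLOC][18-41 FREE]
Op 3: free(b) -> (freed b); heap: [0-10 ALLOC][11-41 FREE]
Op 4: a = realloc(a, 7) -> a = 0; heap: [0-6 ALLOC][7-41 FREE]
Op 5: free(a) -> (freed a); heap: [0-41 FREE]
malloc(5): first-fit scan over [0-41 FREE] -> 0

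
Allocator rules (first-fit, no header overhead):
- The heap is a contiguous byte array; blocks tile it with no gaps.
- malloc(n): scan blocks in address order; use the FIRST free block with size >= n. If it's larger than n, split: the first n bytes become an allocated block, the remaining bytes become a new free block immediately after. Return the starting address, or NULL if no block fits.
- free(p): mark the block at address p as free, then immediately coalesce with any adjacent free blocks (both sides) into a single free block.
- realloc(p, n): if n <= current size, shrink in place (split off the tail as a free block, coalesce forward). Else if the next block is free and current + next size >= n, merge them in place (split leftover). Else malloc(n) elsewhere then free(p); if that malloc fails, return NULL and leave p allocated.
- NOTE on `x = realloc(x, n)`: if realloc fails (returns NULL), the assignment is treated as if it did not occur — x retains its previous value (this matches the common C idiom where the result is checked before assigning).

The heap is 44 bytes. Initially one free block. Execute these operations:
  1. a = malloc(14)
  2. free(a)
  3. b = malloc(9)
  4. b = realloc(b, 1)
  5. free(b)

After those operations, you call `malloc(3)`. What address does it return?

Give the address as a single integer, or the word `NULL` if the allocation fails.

Op 1: a = malloc(14) -> a = 0; heap: [0-13 ALLOC][14-43 FREE]
Op 2: free(a) -> (freed a); heap: [0-43 FREE]
Op 3: b = malloc(9) -> b = 0; heap: [0-8 ALLOC][9-43 FREE]
Op 4: b = realloc(b, 1) -> b = 0; heap: [0-0 ALLOC][1-43 FREE]
Op 5: free(b) -> (freed b); heap: [0-43 FREE]
malloc(3): first-fit scan over [0-43 FREE] -> 0

Answer: 0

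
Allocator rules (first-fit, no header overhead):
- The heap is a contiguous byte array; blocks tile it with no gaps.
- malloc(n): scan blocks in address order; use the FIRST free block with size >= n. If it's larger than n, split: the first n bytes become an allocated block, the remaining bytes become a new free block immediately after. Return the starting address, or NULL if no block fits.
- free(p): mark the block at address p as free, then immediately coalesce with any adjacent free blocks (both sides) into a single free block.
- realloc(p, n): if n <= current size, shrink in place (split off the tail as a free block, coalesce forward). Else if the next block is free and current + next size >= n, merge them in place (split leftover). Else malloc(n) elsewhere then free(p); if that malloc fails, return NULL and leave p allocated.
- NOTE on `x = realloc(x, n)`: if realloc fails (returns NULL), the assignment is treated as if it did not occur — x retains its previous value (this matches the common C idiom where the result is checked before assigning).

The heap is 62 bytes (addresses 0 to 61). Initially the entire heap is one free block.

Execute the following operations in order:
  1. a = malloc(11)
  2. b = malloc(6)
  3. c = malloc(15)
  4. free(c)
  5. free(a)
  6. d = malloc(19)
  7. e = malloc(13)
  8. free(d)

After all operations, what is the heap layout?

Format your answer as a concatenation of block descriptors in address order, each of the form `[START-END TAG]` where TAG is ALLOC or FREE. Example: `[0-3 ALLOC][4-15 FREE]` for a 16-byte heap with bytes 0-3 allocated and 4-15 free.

Op 1: a = malloc(11) -> a = 0; heap: [0-10 ALLOC][11-61 FREE]
Op 2: b = malloc(6) -> b = 11; heap: [0-10 ALLOC][11-16 ALLOC][17-61 FREE]
Op 3: c = malloc(15) -> c = 17; heap: [0-10 ALLOC][11-16 ALLOC][17-31 ALLOC][32-61 FREE]
Op 4: free(c) -> (freed c); heap: [0-10 ALLOC][11-16 ALLOC][17-61 FREE]
Op 5: free(a) -> (freed a); heap: [0-10 FREE][11-16 ALLOC][17-61 FREE]
Op 6: d = malloc(19) -> d = 17; heap: [0-10 FREE][11-16 ALLOC][17-35 ALLOC][36-61 FREE]
Op 7: e = malloc(13) -> e = 36; heap: [0-10 FREE][11-16 ALLOC][17-35 ALLOC][36-48 ALLOC][49-61 FREE]
Op 8: free(d) -> (freed d); heap: [0-10 FREE][11-16 ALLOC][17-35 FREE][36-48 ALLOC][49-61 FREE]

Answer: [0-10 FREE][11-16 ALLOC][17-35 FREE][36-48 ALLOC][49-61 FREE]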